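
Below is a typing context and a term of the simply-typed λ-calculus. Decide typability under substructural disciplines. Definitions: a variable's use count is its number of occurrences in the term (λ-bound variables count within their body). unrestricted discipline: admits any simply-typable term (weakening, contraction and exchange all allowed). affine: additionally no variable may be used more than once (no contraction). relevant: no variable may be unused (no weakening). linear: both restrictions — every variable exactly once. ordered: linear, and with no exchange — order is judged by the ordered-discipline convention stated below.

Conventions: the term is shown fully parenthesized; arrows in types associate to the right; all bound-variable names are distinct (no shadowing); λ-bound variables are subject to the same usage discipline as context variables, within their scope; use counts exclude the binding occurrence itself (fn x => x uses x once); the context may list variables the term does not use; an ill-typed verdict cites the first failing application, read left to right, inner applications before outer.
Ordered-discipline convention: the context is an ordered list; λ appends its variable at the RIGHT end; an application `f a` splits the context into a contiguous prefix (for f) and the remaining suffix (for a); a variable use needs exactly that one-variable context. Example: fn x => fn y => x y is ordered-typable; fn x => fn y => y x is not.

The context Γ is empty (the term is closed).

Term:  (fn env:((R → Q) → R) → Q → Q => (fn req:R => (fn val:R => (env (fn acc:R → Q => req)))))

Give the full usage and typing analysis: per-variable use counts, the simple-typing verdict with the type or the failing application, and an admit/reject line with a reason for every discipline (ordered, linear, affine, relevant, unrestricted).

variable uses: env (λ-bound): 1×, req (λ-bound): 1×, val (λ-bound): 0×, acc (λ-bound): 0×
use order (left to right): env, req
typing: ✓ — (((R → Q) → R) → Q → Q) → R → R → Q → Q
ordered ✗ (val, acc left unused)
linear ✗ (val, acc left unused)
affine ✓ (env, req, val, acc: no repeats, contraction unneeded)
relevant ✗ (val, acc left unused)
unrestricted ✓ (type-checks ((((R → Q) → R) → Q → Q) → R → R → Q → Q) and nothing is barred)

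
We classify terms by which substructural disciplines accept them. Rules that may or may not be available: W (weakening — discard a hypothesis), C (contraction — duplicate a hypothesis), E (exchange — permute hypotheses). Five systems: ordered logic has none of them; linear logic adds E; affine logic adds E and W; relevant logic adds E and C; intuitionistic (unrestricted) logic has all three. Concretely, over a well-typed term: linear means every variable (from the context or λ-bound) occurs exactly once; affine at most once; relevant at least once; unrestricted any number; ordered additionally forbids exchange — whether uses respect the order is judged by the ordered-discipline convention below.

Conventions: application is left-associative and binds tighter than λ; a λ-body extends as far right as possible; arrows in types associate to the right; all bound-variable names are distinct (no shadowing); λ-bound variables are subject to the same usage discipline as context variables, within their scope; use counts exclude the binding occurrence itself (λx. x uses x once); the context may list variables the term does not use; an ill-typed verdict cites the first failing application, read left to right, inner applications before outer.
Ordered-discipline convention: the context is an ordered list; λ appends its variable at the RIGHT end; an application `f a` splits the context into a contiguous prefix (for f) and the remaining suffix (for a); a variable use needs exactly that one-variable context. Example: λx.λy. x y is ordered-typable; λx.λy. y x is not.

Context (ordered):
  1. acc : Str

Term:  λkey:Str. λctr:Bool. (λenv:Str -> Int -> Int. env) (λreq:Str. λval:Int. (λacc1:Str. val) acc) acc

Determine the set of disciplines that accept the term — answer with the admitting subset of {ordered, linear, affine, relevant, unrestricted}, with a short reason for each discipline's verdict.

admitting disciplines: unrestricted
usage: acc ×2; key [bound] ×0; ctr [bound] ×0; env [bound] ×1; req [bound] ×0; val [bound] ×1; acc1 [bound] ×0
use order (left to right): env, val, acc, acc
typing: well-typed at Str -> Bool -> Int -> Int
ordered: ✗, uses contraction: acc ×2; key, ctr, req, acc1 never used (weakening)
linear: ✗, uses contraction: acc ×2; key, ctr, req, acc1 never used (weakening)
affine: ✗, uses contraction: acc ×2
relevant: ✗, key, ctr, req, acc1 never used (weakening)
unrestricted: ✓, type-checks (Str -> Bool -> Int -> Int) and nothing is barred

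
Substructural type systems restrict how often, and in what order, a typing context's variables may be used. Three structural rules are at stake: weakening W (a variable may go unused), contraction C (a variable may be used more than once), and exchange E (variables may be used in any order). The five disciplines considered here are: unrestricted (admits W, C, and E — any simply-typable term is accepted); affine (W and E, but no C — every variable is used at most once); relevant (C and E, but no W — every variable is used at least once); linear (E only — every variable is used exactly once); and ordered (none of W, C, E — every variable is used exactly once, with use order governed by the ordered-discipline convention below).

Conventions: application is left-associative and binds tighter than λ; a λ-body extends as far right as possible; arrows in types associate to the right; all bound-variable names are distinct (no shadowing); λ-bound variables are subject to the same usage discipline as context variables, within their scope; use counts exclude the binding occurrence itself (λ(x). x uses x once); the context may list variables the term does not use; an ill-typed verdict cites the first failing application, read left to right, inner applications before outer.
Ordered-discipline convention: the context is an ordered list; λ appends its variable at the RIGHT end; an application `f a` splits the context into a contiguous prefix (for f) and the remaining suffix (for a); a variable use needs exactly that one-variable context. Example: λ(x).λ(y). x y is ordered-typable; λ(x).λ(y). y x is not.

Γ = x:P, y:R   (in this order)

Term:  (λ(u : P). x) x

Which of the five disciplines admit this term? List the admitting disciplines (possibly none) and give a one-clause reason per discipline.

accepted by: unrestricted
counts: x ×2; y ×0; u (λ-bound) ×0
order of uses: x, x
typing: ✓ — P
ordered ✗ (repeated use of x ×2; unused: y, u — weakening required)
linear ✗ (repeated use of x ×2; unused: y, u — weakening required)
affine ✗ (repeated use of x ×2)
relevant ✗ (unused: y, u — weakening required)
unrestricted ✓ (type-checks (P) and nothing is barred)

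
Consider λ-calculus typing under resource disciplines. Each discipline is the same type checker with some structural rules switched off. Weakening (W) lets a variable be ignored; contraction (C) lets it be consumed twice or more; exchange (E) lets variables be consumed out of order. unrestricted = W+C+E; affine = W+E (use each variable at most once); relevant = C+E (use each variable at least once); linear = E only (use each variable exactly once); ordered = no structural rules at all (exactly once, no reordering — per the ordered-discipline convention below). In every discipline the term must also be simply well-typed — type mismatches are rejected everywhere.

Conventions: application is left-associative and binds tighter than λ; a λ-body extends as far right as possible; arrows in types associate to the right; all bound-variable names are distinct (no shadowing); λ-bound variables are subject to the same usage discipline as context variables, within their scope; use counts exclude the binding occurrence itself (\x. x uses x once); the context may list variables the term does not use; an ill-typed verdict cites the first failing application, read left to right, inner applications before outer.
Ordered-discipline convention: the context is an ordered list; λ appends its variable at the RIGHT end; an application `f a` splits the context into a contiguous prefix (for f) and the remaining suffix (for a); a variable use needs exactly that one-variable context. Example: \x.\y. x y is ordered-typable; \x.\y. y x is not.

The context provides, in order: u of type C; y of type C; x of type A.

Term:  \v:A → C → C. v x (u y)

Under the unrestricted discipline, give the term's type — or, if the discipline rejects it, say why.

not well-typed under unrestricted — not simply typable
usage: u: 1×; y: 1×; x: 1×; v (bound): 1×
use order (left to right): v, x, u, y
typing: ill-typed: non-function type C applied to an argument
per-discipline verdicts: ordered ✗ | linear ✗ | affine ✗ | relevant ✗ | unrestricted ✗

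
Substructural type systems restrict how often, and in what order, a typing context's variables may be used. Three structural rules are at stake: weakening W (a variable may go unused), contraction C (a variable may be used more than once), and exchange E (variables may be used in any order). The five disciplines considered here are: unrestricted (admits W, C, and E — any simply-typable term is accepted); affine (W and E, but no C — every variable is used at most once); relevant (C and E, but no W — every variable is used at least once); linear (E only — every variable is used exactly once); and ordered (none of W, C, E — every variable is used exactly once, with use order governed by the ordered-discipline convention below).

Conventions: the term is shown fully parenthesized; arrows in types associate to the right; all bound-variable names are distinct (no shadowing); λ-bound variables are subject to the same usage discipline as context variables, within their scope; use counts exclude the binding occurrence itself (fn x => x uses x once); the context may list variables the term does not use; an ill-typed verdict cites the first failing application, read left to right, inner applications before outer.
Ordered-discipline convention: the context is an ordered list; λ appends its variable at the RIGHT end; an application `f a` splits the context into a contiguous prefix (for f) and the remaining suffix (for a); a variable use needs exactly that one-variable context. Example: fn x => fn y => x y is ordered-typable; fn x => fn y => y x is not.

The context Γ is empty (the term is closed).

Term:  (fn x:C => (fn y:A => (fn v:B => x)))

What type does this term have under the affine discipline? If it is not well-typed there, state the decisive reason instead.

term : C → A → B → C
use counts: x (bound)=1, y (bound)=0, v (bound)=0
order of uses: x
typing: the term checks, with type C → A → B → C
all disciplines: ordered ✗, linear ✗, affine ✓, relevant ✗, unrestricted ✓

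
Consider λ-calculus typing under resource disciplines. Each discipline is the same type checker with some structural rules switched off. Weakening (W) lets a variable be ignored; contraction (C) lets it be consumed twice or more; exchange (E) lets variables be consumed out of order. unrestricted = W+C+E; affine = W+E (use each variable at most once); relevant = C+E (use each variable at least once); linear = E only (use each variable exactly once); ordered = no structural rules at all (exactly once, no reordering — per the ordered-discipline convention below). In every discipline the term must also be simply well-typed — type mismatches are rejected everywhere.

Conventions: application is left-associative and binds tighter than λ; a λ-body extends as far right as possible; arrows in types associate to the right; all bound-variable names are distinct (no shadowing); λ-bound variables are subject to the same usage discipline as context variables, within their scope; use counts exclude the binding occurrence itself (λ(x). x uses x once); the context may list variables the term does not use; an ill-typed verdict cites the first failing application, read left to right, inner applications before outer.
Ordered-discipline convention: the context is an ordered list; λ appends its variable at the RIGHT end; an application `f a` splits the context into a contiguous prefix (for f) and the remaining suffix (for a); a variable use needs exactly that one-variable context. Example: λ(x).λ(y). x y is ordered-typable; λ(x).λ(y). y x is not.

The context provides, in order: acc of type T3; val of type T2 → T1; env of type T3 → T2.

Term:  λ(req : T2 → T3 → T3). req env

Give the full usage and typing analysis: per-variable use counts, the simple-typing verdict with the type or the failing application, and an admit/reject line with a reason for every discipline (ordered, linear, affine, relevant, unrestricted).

use counts: acc ×0, val ×0, env ×1, req (λ-bound) ×1
use order (left to right): req, env
typing: ill-typed: argument of type T3 → T2 where T2 is required
ordered ✗ (a type mismatch blocks all five)
linear ✗ (the type mismatch rejects it)
affine ✗ (not simply typable)
relevant ✗ (fails simple typing)
unrestricted ✗ (a type mismatch blocks all five)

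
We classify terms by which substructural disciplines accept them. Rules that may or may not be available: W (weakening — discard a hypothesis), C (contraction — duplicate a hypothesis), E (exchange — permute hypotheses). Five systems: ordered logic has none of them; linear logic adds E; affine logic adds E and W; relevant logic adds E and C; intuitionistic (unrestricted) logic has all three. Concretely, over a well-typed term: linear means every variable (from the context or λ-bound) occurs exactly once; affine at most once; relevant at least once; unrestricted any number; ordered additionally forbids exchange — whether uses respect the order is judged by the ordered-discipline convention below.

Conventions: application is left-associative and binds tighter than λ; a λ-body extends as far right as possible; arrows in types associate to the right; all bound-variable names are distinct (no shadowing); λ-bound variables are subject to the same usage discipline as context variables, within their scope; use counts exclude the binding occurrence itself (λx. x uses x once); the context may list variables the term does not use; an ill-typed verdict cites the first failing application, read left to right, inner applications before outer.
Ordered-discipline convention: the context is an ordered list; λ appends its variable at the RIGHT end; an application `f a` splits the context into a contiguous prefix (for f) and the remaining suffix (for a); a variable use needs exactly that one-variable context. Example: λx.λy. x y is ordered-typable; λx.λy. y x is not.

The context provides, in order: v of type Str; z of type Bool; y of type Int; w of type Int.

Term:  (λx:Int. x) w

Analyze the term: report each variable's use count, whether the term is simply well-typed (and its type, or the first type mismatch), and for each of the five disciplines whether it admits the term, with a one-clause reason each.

use counts: v ×0; z ×0; y ×0; w ×1; x [bound] ×1
order of uses: x, w
typing: well-typed at Int
ordered ✗ (v, z, y left unused)
linear ✗ (v, z, y left unused)
affine ✓ (at most one use each (v, z, y, w, x))
relevant ✗ (v, z, y left unused)
unrestricted ✓ (simply typable at Int; W, C, E all held)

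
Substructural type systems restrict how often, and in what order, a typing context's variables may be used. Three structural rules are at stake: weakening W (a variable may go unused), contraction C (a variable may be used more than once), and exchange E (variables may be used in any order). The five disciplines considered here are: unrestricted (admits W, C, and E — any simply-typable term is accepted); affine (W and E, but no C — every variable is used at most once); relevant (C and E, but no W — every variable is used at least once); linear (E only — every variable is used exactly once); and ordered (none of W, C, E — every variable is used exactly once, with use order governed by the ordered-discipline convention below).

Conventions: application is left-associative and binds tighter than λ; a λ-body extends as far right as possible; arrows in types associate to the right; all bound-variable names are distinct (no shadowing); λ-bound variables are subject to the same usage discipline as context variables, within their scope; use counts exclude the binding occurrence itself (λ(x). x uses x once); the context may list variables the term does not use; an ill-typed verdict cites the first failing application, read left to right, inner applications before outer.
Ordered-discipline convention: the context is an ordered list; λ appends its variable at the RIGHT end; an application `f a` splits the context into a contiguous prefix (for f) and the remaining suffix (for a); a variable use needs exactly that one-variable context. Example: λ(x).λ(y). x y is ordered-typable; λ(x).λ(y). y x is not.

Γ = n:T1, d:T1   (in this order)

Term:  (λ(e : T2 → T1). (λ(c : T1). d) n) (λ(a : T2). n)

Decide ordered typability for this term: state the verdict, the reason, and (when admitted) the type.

no — uses contraction: n ×2; e, c, a left unused
variable uses: n: 2; d: 1; e (bound): 0; c (bound): 0; a (bound): 0
use order (left to right): d, n, n
typing: well-typed at T1
per-discipline verdicts: ordered ✗, linear ✗, affine ✗, relevant ✗, unrestricted ✓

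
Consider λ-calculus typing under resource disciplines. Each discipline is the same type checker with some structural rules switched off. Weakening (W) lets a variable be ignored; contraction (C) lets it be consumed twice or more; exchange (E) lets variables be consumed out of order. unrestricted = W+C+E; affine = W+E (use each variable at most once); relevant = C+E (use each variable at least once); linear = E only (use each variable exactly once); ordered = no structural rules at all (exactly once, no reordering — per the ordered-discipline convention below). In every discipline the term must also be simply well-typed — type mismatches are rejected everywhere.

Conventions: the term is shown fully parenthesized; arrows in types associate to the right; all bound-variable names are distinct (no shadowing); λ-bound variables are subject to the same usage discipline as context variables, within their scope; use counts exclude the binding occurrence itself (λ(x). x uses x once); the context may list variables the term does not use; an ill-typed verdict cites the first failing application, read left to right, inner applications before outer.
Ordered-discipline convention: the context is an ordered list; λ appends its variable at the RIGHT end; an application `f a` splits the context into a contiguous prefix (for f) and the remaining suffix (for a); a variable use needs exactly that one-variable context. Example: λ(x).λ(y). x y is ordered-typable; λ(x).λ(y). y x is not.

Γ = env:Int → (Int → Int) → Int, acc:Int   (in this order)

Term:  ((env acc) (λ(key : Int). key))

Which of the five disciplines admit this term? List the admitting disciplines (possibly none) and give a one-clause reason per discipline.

admitting disciplines: ordered, linear, affine, relevant, unrestricted
use counts: env=1; acc=1; key [bound]=1
left-to-right use order: env, acc, key
typing: the term checks, with type Int
ordered ✓ (one use each (env, acc, key); ordered split holds)
linear ✓ (exactly-once usage across env, acc, key)
affine ✓ (no duplicate uses among env, acc, key)
relevant ✓ (every one of env, acc, key appears)
unrestricted ✓ (typability at Int is all that's needed)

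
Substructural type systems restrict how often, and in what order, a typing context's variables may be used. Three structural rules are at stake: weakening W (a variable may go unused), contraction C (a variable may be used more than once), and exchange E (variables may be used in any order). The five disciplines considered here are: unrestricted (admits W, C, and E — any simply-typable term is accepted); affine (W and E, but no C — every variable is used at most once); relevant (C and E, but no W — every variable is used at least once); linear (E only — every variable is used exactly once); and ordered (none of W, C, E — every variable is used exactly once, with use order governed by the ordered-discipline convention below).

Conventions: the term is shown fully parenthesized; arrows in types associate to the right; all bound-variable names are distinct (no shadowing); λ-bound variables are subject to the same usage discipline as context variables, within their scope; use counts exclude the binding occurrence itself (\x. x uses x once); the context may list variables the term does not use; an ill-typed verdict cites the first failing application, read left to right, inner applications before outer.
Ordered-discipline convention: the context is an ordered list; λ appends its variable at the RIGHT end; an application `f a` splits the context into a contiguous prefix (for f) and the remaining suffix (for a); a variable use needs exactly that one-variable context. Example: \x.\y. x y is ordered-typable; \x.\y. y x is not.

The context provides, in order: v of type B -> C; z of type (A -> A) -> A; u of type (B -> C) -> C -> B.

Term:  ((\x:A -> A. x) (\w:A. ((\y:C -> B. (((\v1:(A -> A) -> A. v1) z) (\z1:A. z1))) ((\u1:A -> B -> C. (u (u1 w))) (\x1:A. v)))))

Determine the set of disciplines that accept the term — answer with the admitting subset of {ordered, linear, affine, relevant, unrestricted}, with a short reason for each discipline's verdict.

accepted by: affine, unrestricted
usage: v: 1×, z: 1×, u: 1×, x (λ-bound): 1×, w (λ-bound): 1×, y (λ-bound): 0×, v1 (λ-bound): 1×, z1 (λ-bound): 1×, u1 (λ-bound): 1×, x1 (λ-bound): 0×
order of uses: x, v1, z, z1, u, u1, w, v
typing: the term checks, with type A -> A
ordered: ✗, unused: y, x1 — weakening required
linear: ✗, unused: y, x1 — weakening required
affine: ✓, none of v, z, u, x, w, y, v1, z1, u1, x1 used more than once
relevant: ✗, unused: y, x1 — weakening required
unrestricted: ✓, type-checks (A -> A) and nothing is barred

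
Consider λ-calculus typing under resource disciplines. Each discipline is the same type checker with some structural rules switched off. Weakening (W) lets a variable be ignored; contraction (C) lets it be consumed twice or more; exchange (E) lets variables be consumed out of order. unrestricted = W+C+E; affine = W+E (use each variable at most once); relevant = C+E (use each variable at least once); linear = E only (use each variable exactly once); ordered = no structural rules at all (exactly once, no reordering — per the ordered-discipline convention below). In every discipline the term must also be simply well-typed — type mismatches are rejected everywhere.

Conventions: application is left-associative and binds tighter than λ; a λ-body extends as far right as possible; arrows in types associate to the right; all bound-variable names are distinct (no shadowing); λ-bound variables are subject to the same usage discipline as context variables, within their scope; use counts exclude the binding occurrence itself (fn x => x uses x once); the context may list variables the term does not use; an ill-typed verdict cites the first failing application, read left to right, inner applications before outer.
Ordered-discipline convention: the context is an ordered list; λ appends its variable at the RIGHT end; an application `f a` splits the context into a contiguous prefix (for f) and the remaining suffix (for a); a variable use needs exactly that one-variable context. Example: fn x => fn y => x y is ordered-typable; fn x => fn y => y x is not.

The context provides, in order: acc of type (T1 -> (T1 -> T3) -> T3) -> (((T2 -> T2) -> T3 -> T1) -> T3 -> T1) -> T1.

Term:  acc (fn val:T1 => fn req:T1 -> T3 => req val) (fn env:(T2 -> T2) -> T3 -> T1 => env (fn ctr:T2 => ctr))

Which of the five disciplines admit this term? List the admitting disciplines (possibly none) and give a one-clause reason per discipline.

accepted by: linear, affine, relevant, unrestricted
use counts: acc=1; val (λ-bound)=1; req (λ-bound)=1; env (λ-bound)=1; ctr (λ-bound)=1
use order (left to right): acc, req, val, env, ctr
typing: well-typed at T1
ordered: ✗, no contiguous prefix/suffix split fits acc, req, val, env, ctr
linear: ✓, single use per variable (acc, val, req, env, ctr)
affine: ✓, at most one use each (acc, val, req, env, ctr)
relevant: ✓, acc, val, req, env, ctr: all used, weakening unneeded
unrestricted: ✓, typability at T1 is all that's needed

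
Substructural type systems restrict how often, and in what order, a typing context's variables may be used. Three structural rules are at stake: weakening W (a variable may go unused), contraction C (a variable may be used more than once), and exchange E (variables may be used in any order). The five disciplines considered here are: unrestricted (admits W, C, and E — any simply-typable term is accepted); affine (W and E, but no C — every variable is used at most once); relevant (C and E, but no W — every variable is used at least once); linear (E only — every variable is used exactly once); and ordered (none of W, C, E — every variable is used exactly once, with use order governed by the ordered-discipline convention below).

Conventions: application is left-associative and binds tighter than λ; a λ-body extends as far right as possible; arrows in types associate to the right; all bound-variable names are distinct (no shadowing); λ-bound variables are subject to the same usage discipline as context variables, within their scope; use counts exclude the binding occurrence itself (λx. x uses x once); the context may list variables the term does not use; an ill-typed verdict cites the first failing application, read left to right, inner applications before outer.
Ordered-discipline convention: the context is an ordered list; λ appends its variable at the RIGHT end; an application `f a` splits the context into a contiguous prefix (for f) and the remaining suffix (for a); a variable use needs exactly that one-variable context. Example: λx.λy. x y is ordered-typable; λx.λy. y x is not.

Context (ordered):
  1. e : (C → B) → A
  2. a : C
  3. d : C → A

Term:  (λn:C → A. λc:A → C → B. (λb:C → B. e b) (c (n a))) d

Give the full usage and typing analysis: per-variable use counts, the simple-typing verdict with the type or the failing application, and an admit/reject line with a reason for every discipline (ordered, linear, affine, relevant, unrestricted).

variable uses: e=1, a=1, d=1, n (bound)=1, c (bound)=1, b (bound)=1
order of uses: e, b, c, n, a, d
typing: well-typed at (A → C → B) → A
ordered: ✗, needs exchange: uses follow e, b, c, n, a, d
linear: ✓, single use per variable (e, a, d, n, c, b)
affine: ✓, none of e, a, d, n, c, b used more than once
relevant: ✓, e, a, d, n, c, b: all used, weakening unneeded
unrestricted: ✓, type-checks ((A → C → B) → A) and nothing is barred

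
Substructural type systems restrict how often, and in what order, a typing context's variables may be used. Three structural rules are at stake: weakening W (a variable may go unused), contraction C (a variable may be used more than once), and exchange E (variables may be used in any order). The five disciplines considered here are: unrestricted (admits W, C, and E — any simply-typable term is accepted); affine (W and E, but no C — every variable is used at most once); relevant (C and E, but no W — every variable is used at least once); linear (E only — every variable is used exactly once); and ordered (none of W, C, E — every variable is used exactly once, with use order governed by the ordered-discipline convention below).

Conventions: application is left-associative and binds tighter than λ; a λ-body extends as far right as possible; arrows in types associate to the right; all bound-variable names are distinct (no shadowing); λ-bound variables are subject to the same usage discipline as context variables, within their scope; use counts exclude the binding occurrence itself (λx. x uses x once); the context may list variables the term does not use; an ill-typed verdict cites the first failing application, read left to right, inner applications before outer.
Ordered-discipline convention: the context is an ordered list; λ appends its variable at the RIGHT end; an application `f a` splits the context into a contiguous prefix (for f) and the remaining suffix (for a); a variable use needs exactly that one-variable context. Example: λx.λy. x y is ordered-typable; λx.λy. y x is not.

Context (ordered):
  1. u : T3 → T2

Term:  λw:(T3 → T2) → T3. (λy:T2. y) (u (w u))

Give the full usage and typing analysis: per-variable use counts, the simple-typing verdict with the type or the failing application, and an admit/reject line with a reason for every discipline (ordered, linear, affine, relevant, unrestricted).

counts: u=2, w (bound)=1, y (bound)=1
left-to-right use order: y, u, w, u
typing: the term checks, with type ((T3 → T2) → T3) → T2
ordered: ✗ — repeated use of u ×2
linear: ✗ — repeated use of u ×2
affine: ✗ — repeated use of u ×2
relevant: ✓ — u, w, y: all used, weakening unneeded
unrestricted: ✓ — typability at ((T3 → T2) → T3) → T2 is all that's needed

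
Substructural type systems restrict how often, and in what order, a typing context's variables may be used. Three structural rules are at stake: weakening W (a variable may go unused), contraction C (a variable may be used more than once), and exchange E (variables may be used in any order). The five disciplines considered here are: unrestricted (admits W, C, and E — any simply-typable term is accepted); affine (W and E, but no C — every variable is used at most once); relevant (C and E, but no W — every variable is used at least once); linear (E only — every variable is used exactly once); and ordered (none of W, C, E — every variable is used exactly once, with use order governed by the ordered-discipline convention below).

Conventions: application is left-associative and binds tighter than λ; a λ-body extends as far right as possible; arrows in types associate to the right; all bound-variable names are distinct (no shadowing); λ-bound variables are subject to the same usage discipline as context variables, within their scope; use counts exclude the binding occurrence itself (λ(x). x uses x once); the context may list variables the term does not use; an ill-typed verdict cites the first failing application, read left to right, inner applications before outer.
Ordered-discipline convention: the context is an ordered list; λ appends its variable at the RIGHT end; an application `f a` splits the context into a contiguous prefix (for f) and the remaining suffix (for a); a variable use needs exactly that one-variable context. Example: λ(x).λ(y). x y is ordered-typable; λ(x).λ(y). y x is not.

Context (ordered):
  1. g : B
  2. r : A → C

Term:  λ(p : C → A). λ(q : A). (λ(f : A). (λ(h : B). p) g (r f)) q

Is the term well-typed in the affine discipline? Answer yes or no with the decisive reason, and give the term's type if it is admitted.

yes — no duplicate uses among g, r, p, q, f, h; term : (C → A) → A → A
counts: g ×1; r ×1; p (λ-bound) ×1; q (λ-bound) ×1; f (λ-bound) ×1; h (λ-bound) ×0
use order (left to right): p, g, r, f, q
typing: well-typed at (C → A) → A → A
summary: ordered ✗ · linear ✗ · affine ✓ · relevant ✗ · unrestricted ✓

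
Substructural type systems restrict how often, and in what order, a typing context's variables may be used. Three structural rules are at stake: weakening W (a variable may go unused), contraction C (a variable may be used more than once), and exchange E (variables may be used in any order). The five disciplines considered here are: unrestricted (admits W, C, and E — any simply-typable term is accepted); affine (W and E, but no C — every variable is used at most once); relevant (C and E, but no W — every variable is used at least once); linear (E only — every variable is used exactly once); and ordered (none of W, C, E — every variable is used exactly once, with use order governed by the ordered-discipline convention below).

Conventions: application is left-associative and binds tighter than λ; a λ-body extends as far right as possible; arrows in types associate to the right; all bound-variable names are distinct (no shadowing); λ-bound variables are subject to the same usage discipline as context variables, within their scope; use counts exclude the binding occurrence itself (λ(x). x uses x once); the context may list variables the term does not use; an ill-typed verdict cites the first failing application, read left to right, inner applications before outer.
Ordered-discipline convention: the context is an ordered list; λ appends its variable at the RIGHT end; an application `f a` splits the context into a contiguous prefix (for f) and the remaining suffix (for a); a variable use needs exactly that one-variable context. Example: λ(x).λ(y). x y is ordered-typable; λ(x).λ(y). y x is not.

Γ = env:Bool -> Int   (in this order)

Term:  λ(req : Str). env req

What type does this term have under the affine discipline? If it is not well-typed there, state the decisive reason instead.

not well-typed under affine — fails simple typing
counts: env ×1, req [bound] ×1
order of uses: env, req
typing: ill-typed: an application expects Bool but receives Str
summary: ordered ✗, linear ✗, affine ✗, relevant ✗, unrestricted ✗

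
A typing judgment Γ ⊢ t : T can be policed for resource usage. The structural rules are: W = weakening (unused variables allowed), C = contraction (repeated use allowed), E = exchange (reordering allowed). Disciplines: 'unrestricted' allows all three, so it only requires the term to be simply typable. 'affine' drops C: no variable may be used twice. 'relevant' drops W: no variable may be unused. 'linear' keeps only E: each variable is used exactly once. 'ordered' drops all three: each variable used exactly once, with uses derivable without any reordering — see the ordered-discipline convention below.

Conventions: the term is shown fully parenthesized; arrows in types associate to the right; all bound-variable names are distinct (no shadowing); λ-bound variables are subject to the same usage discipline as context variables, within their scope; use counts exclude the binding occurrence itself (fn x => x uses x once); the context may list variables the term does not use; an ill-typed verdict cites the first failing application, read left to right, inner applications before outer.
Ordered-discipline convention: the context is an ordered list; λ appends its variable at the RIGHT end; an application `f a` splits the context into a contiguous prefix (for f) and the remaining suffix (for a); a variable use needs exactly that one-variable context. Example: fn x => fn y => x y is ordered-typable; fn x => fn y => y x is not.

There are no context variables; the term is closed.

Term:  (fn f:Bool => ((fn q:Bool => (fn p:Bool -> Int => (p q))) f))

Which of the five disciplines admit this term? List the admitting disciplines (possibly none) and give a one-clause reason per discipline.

accepted by: linear, affine, relevant, unrestricted
use counts: f (λ-bound): 1×, q (λ-bound): 1×, p (λ-bound): 1×
left-to-right use order: p, q, f
typing: well-typed at Bool -> (Bool -> Int) -> Int
ordered ✗ (needs exchange: uses follow p, q, f)
linear ✓ (each of f, q, p used exactly once)
affine ✓ (at most one use each (f, q, p))
relevant ✓ (at least one use each (f, q, p))
unrestricted ✓ (typability at Bool -> (Bool -> Int) -> Int is all that's needed)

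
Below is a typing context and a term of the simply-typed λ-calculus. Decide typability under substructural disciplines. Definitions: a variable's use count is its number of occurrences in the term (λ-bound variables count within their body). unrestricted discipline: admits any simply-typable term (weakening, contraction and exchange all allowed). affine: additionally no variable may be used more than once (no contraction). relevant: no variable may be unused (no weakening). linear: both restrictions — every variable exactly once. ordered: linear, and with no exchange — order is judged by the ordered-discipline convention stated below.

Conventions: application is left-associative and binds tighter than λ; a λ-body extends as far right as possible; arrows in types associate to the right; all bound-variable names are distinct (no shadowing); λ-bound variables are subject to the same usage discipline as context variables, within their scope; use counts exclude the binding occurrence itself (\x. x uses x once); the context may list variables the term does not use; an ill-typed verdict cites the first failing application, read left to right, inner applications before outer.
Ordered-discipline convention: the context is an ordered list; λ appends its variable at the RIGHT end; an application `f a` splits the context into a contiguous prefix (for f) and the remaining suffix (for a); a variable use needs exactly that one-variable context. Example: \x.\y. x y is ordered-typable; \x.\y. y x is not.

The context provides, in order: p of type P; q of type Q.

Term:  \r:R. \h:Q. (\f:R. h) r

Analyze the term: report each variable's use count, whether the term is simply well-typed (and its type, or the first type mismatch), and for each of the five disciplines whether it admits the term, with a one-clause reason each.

usage: p: 0, q: 0, r [bound]: 1, h [bound]: 1, f [bound]: 0
uses in reading order: h, r
typing: ✓ — R → Q → Q
ordered: ✗, p, q, f left unused
linear: ✗, p, q, f left unused
affine: ✓, p, q, r, h, f: no repeats, contraction unneeded
relevant: ✗, p, q, f left unused
unrestricted: ✓, simply typable at R → Q → Q; W, C, E all held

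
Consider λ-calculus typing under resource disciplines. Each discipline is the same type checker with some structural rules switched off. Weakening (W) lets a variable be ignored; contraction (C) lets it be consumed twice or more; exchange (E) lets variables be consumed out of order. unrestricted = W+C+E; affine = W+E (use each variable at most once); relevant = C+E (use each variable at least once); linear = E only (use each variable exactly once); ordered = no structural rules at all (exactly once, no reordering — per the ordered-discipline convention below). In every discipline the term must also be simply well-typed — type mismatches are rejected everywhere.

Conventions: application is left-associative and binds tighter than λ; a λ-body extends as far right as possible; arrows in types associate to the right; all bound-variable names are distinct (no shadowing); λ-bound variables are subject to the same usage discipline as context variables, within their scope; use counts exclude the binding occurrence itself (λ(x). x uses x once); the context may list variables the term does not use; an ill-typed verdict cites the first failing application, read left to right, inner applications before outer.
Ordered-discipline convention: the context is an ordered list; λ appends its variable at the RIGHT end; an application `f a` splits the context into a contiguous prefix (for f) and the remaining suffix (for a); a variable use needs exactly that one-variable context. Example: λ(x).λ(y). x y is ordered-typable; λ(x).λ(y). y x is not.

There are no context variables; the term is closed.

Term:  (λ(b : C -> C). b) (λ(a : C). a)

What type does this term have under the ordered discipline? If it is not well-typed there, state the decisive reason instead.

term : C -> C
counts: b (λ-bound) ×1, a (λ-bound) ×1
uses in reading order: b, a
typing: well-typed at C -> C
all disciplines: ordered ✓ · linear ✓ · affine ✓ · relevant ✓ · unrestricted ✓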